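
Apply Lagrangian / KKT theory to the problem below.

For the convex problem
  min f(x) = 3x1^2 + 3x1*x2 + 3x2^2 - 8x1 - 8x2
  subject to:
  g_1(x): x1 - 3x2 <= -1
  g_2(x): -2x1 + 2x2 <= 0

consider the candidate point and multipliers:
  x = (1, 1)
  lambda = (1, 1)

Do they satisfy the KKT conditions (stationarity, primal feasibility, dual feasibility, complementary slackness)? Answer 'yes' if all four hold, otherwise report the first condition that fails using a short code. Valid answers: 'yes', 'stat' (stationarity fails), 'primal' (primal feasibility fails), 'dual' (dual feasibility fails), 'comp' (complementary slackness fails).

Gradient of f: grad f(x) = Q x + c = (1, 1)
Constraint values g_i(x) = a_i^T x - b_i:
  g_1((1, 1)) = -1
  g_2((1, 1)) = 0
Stationarity residual: grad f(x) + sum_i lambda_i a_i = (0, 0)
  -> stationarity OK
Primal feasibility (all g_i <= 0): OK
Dual feasibility (all lambda_i >= 0): OK
Complementary slackness (lambda_i * g_i(x) = 0 for all i): FAILS

Verdict: the first failing condition is complementary_slackness -> comp.

comp


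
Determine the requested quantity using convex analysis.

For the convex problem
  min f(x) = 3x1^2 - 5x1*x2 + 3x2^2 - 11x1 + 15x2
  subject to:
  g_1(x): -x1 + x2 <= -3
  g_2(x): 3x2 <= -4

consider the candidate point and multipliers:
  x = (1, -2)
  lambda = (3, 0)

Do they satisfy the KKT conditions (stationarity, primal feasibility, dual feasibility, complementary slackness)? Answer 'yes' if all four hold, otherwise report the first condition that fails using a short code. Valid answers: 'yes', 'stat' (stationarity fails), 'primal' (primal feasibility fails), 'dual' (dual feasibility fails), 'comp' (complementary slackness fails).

Gradient of f: grad f(x) = Q x + c = (5, -2)
Constraint values g_i(x) = a_i^T x - b_i:
  g_1((1, -2)) = 0
  g_2((1, -2)) = -2
Stationarity residual: grad f(x) + sum_i lambda_i a_i = (2, 1)
  -> stationarity FAILS
Primal feasibility (all g_i <= 0): OK
Dual feasibility (all lambda_i >= 0): OK
Complementary slackness (lambda_i * g_i(x) = 0 for all i): OK

Verdict: the first failing condition is stationarity -> stat.

stat


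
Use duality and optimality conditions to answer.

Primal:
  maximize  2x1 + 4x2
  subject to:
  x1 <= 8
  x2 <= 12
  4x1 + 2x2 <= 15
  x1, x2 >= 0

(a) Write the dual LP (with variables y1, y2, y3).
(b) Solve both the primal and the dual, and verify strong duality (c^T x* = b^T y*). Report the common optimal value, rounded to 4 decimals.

The standard primal-dual pair for 'max c^T x s.t. A x <= b, x >= 0' is:
  Dual:  min b^T y  s.t.  A^T y >= c,  y >= 0.

So the dual LP is:
  minimize  8y1 + 12y2 + 15y3
  subject to:
    y1 + 4y3 >= 2
    y2 + 2y3 >= 4
    y1, y2, y3 >= 0

Solving the primal: x* = (0, 7.5).
  primal value c^T x* = 30.
Solving the dual: y* = (0, 0, 2).
  dual value b^T y* = 30.
Strong duality: c^T x* = b^T y*. Confirmed.

30


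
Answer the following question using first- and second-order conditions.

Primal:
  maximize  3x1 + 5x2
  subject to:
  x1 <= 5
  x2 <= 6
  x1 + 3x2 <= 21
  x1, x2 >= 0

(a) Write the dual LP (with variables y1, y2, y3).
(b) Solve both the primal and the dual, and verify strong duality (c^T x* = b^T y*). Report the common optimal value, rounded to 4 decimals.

The standard primal-dual pair for 'max c^T x s.t. A x <= b, x >= 0' is:
  Dual:  min b^T y  s.t.  A^T y >= c,  y >= 0.

So the dual LP is:
  minimize  5y1 + 6y2 + 21y3
  subject to:
    y1 + y3 >= 3
    y2 + 3y3 >= 5
    y1, y2, y3 >= 0

Solving the primal: x* = (5, 5.3333).
  primal value c^T x* = 41.6667.
Solving the dual: y* = (1.3333, 0, 1.6667).
  dual value b^T y* = 41.6667.
Strong duality: c^T x* = b^T y*. Confirmed.

41.6667


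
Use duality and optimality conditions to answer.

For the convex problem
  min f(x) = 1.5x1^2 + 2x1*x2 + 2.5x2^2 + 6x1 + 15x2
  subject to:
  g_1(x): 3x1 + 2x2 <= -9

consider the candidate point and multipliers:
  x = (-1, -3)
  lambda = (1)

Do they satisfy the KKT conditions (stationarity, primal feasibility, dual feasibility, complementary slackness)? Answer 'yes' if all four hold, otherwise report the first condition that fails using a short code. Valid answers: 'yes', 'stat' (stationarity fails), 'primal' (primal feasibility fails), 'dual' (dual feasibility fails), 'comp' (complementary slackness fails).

Gradient of f: grad f(x) = Q x + c = (-3, -2)
Constraint values g_i(x) = a_i^T x - b_i:
  g_1((-1, -3)) = 0
Stationarity residual: grad f(x) + sum_i lambda_i a_i = (0, 0)
  -> stationarity OK
Primal feasibility (all g_i <= 0): OK
Dual feasibility (all lambda_i >= 0): OK
Complementary slackness (lambda_i * g_i(x) = 0 for all i): OK

Verdict: yes, KKT holds.

yes


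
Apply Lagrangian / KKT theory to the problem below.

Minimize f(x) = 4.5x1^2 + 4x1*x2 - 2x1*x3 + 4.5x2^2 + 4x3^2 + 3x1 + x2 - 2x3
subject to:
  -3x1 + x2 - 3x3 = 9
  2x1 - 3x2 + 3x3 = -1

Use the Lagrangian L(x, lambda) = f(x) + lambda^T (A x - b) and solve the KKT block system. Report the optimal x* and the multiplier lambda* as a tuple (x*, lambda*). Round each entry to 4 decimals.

Form the Lagrangian:
  L(x, lambda) = (1/2) x^T Q x + c^T x + lambda^T (A x - b)
Stationarity (grad_x L = 0): Q x + c + A^T lambda = 0.
Primal feasibility: A x = b.

This gives the KKT block system:
  [ Q   A^T ] [ x     ]   [-c ]
  [ A    0  ] [ lambda ] = [ b ]

Solving the linear system:
  x*      = (-2.4531, -2.7734, -1.4714)
  lambda* = (-21.3191, -18.3642)
  f(x*)   = 83.159

x* = (-2.4531, -2.7734, -1.4714), lambda* = (-21.3191, -18.3642)


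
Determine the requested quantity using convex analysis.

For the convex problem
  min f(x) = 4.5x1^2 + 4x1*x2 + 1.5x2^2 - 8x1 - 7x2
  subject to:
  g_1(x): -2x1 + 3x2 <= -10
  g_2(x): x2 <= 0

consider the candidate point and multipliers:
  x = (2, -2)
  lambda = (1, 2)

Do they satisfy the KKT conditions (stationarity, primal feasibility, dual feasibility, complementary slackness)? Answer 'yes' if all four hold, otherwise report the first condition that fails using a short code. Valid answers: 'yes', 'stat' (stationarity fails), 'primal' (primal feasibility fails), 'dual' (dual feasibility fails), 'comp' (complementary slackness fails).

Gradient of f: grad f(x) = Q x + c = (2, -5)
Constraint values g_i(x) = a_i^T x - b_i:
  g_1((2, -2)) = 0
  g_2((2, -2)) = -2
Stationarity residual: grad f(x) + sum_i lambda_i a_i = (0, 0)
  -> stationarity OK
Primal feasibility (all g_i <= 0): OK
Dual feasibility (all lambda_i >= 0): OK
Complementary slackness (lambda_i * g_i(x) = 0 for all i): FAILS

Verdict: the first failing condition is complementary_slackness -> comp.

comp


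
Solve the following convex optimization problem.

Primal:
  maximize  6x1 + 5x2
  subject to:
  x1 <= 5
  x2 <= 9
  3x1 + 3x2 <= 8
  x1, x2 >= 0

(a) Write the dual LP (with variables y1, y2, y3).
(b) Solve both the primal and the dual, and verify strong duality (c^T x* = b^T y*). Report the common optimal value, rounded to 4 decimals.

The standard primal-dual pair for 'max c^T x s.t. A x <= b, x >= 0' is:
  Dual:  min b^T y  s.t.  A^T y >= c,  y >= 0.

So the dual LP is:
  minimize  5y1 + 9y2 + 8y3
  subject to:
    y1 + 3y3 >= 6
    y2 + 3y3 >= 5
    y1, y2, y3 >= 0

Solving the primal: x* = (2.6667, 0).
  primal value c^T x* = 16.
Solving the dual: y* = (0, 0, 2).
  dual value b^T y* = 16.
Strong duality: c^T x* = b^T y*. Confirmed.

16


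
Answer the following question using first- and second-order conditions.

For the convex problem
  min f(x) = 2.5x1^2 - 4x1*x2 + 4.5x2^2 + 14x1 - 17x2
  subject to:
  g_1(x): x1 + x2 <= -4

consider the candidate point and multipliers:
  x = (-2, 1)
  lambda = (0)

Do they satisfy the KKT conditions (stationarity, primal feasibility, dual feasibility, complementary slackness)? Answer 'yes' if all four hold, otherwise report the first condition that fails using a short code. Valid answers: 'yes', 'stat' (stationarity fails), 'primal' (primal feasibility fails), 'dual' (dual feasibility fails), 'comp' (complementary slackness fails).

Gradient of f: grad f(x) = Q x + c = (0, 0)
Constraint values g_i(x) = a_i^T x - b_i:
  g_1((-2, 1)) = 3
Stationarity residual: grad f(x) + sum_i lambda_i a_i = (0, 0)
  -> stationarity OK
Primal feasibility (all g_i <= 0): FAILS
Dual feasibility (all lambda_i >= 0): OK
Complementary slackness (lambda_i * g_i(x) = 0 for all i): OK

Verdict: the first failing condition is primal_feasibility -> primal.

primal


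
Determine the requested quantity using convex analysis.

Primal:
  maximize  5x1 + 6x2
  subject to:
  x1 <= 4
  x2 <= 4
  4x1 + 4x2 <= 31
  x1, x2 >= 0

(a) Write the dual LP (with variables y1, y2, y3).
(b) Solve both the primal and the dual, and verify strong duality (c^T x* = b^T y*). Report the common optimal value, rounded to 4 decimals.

The standard primal-dual pair for 'max c^T x s.t. A x <= b, x >= 0' is:
  Dual:  min b^T y  s.t.  A^T y >= c,  y >= 0.

So the dual LP is:
  minimize  4y1 + 4y2 + 31y3
  subject to:
    y1 + 4y3 >= 5
    y2 + 4y3 >= 6
    y1, y2, y3 >= 0

Solving the primal: x* = (3.75, 4).
  primal value c^T x* = 42.75.
Solving the dual: y* = (0, 1, 1.25).
  dual value b^T y* = 42.75.
Strong duality: c^T x* = b^T y*. Confirmed.

42.75


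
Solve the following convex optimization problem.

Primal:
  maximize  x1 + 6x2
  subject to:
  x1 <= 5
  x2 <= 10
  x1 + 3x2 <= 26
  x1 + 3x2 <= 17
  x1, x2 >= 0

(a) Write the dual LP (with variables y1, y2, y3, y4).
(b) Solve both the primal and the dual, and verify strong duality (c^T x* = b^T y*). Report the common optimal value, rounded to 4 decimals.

The standard primal-dual pair for 'max c^T x s.t. A x <= b, x >= 0' is:
  Dual:  min b^T y  s.t.  A^T y >= c,  y >= 0.

So the dual LP is:
  minimize  5y1 + 10y2 + 26y3 + 17y4
  subject to:
    y1 + y3 + y4 >= 1
    y2 + 3y3 + 3y4 >= 6
    y1, y2, y3, y4 >= 0

Solving the primal: x* = (0, 5.6667).
  primal value c^T x* = 34.
Solving the dual: y* = (0, 0, 0, 2).
  dual value b^T y* = 34.
Strong duality: c^T x* = b^T y*. Confirmed.

34


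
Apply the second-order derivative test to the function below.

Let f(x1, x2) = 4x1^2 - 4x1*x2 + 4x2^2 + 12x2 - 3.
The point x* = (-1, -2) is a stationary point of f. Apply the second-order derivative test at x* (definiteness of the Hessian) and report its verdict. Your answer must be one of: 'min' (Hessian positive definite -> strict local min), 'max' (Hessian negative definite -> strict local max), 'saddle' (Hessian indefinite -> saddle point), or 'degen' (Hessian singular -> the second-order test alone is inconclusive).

Compute the Hessian H = grad^2 f:
  H = [[8, -4], [-4, 8]]
Verify stationarity: grad f(x*) = H x* + g = (0, 0).
Eigenvalues of H: 4, 12.
Both eigenvalues > 0, so H is positive definite -> x* is a strict local min.

min


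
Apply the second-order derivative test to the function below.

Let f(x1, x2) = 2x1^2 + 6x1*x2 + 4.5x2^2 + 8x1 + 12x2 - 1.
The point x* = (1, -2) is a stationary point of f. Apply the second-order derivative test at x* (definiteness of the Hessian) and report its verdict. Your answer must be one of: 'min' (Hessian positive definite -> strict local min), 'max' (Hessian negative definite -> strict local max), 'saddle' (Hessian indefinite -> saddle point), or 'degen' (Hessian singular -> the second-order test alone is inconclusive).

Compute the Hessian H = grad^2 f:
  H = [[4, 6], [6, 9]]
Verify stationarity: grad f(x*) = H x* + g = (0, 0).
Eigenvalues of H: 0, 13.
H has a zero eigenvalue (singular; positive semidefinite but not definite), so H is neither positive definite, negative definite, nor indefinite. The second-order test alone is inconclusive -> degen.
(Indeed, f is constant along the null direction of H through x*, so x* is not a strict local extremum.)

degen


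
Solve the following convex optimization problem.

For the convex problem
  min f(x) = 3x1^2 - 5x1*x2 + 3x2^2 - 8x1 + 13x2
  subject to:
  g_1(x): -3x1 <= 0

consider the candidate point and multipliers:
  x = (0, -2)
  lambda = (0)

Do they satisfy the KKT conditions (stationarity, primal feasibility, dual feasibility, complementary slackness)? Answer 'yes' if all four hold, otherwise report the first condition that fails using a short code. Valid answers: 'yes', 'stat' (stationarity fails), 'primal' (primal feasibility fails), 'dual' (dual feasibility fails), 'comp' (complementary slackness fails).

Gradient of f: grad f(x) = Q x + c = (2, 1)
Constraint values g_i(x) = a_i^T x - b_i:
  g_1((0, -2)) = 0
Stationarity residual: grad f(x) + sum_i lambda_i a_i = (2, 1)
  -> stationarity FAILS
Primal feasibility (all g_i <= 0): OK
Dual feasibility (all lambda_i >= 0): OK
Complementary slackness (lambda_i * g_i(x) = 0 for all i): OK

Verdict: the first failing condition is stationarity -> stat.

stat


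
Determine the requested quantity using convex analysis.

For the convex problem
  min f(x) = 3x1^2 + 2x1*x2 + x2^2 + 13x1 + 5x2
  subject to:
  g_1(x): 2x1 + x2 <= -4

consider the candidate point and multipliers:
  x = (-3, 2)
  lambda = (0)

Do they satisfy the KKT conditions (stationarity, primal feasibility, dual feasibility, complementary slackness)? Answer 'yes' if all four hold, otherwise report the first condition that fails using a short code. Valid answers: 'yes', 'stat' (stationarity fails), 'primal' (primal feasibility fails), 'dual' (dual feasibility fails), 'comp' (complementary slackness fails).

Gradient of f: grad f(x) = Q x + c = (-1, 3)
Constraint values g_i(x) = a_i^T x - b_i:
  g_1((-3, 2)) = 0
Stationarity residual: grad f(x) + sum_i lambda_i a_i = (-1, 3)
  -> stationarity FAILS
Primal feasibility (all g_i <= 0): OK
Dual feasibility (all lambda_i >= 0): OK
Complementary slackness (lambda_i * g_i(x) = 0 for all i): OK

Verdict: the first failing condition is stationarity -> stat.

stat


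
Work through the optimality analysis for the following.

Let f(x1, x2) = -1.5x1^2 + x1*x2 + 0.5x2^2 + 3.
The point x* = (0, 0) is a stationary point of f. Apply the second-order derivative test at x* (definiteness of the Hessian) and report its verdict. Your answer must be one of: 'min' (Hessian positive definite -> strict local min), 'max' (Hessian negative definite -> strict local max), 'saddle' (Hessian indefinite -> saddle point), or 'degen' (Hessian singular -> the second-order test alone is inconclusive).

Compute the Hessian H = grad^2 f:
  H = [[-3, 1], [1, 1]]
Verify stationarity: grad f(x*) = H x* + g = (0, 0).
Eigenvalues of H: -3.2361, 1.2361.
Eigenvalues have mixed signs, so H is indefinite -> x* is a saddle point.

saddle


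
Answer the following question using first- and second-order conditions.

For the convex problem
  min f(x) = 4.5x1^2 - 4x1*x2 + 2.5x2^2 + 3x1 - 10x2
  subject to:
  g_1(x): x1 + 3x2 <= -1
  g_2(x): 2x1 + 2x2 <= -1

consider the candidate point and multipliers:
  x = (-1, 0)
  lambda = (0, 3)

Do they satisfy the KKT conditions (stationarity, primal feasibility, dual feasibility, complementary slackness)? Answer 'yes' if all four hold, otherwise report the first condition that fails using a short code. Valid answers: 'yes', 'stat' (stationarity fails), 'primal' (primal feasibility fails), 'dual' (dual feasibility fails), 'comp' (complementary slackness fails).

Gradient of f: grad f(x) = Q x + c = (-6, -6)
Constraint values g_i(x) = a_i^T x - b_i:
  g_1((-1, 0)) = 0
  g_2((-1, 0)) = -1
Stationarity residual: grad f(x) + sum_i lambda_i a_i = (0, 0)
  -> stationarity OK
Primal feasibility (all g_i <= 0): OK
Dual feasibility (all lambda_i >= 0): OK
Complementary slackness (lambda_i * g_i(x) = 0 for all i): FAILS

Verdict: the first failing condition is complementary_slackness -> comp.

comp


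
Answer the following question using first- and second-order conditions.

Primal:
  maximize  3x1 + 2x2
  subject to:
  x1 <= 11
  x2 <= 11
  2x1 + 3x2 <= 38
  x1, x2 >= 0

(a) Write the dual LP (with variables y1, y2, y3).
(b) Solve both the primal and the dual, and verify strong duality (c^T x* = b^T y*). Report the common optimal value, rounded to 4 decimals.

The standard primal-dual pair for 'max c^T x s.t. A x <= b, x >= 0' is:
  Dual:  min b^T y  s.t.  A^T y >= c,  y >= 0.

So the dual LP is:
  minimize  11y1 + 11y2 + 38y3
  subject to:
    y1 + 2y3 >= 3
    y2 + 3y3 >= 2
    y1, y2, y3 >= 0

Solving the primal: x* = (11, 5.3333).
  primal value c^T x* = 43.6667.
Solving the dual: y* = (1.6667, 0, 0.6667).
  dual value b^T y* = 43.6667.
Strong duality: c^T x* = b^T y*. Confirmed.

43.6667


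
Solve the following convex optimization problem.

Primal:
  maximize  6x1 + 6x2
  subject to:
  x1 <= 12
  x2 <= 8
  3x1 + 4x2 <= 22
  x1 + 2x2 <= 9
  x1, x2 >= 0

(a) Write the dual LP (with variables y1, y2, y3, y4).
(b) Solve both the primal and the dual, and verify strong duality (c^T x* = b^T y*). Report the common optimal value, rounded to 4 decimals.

The standard primal-dual pair for 'max c^T x s.t. A x <= b, x >= 0' is:
  Dual:  min b^T y  s.t.  A^T y >= c,  y >= 0.

So the dual LP is:
  minimize  12y1 + 8y2 + 22y3 + 9y4
  subject to:
    y1 + 3y3 + y4 >= 6
    y2 + 4y3 + 2y4 >= 6
    y1, y2, y3, y4 >= 0

Solving the primal: x* = (7.3333, 0).
  primal value c^T x* = 44.
Solving the dual: y* = (0, 0, 2, 0).
  dual value b^T y* = 44.
Strong duality: c^T x* = b^T y*. Confirmed.

44


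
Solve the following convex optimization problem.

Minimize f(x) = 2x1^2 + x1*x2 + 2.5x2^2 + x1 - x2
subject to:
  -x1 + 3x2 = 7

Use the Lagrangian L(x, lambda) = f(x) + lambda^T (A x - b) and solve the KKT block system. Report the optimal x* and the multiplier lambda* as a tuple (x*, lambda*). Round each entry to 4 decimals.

Form the Lagrangian:
  L(x, lambda) = (1/2) x^T Q x + c^T x + lambda^T (A x - b)
Stationarity (grad_x L = 0): Q x + c + A^T lambda = 0.
Primal feasibility: A x = b.

This gives the KKT block system:
  [ Q   A^T ] [ x     ]   [-c ]
  [ A    0  ] [ lambda ] = [ b ]

Solving the linear system:
  x*      = (-1.3191, 1.8936)
  lambda* = (-2.383)
  f(x*)   = 6.734

x* = (-1.3191, 1.8936), lambda* = (-2.383)


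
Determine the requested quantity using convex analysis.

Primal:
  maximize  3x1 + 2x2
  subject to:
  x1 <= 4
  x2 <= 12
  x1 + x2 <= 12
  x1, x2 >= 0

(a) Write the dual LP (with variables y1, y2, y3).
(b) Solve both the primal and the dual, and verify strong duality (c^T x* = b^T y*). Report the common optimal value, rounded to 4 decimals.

The standard primal-dual pair for 'max c^T x s.t. A x <= b, x >= 0' is:
  Dual:  min b^T y  s.t.  A^T y >= c,  y >= 0.

So the dual LP is:
  minimize  4y1 + 12y2 + 12y3
  subject to:
    y1 + y3 >= 3
    y2 + y3 >= 2
    y1, y2, y3 >= 0

Solving the primal: x* = (4, 8).
  primal value c^T x* = 28.
Solving the dual: y* = (1, 0, 2).
  dual value b^T y* = 28.
Strong duality: c^T x* = b^T y*. Confirmed.

28


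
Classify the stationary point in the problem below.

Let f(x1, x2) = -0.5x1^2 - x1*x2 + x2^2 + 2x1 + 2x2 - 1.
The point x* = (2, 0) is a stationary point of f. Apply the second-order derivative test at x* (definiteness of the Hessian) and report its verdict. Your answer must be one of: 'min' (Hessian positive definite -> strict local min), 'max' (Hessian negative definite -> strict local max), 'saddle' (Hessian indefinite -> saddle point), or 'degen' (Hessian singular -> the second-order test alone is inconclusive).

Compute the Hessian H = grad^2 f:
  H = [[-1, -1], [-1, 2]]
Verify stationarity: grad f(x*) = H x* + g = (0, 0).
Eigenvalues of H: -1.3028, 2.3028.
Eigenvalues have mixed signs, so H is indefinite -> x* is a saddle point.

saddle


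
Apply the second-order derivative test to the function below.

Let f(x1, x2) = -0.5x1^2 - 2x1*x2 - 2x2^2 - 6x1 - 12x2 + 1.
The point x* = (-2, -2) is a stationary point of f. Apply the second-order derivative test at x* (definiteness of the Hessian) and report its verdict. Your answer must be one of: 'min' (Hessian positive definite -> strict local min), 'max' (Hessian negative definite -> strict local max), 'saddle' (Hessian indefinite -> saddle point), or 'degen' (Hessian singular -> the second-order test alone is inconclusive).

Compute the Hessian H = grad^2 f:
  H = [[-1, -2], [-2, -4]]
Verify stationarity: grad f(x*) = H x* + g = (0, 0).
Eigenvalues of H: -5, 0.
H has a zero eigenvalue (singular; negative semidefinite but not definite), so H is neither positive definite, negative definite, nor indefinite. The second-order test alone is inconclusive -> degen.
(Indeed, f is constant along the null direction of H through x*, so x* is not a strict local extremum.)

degen


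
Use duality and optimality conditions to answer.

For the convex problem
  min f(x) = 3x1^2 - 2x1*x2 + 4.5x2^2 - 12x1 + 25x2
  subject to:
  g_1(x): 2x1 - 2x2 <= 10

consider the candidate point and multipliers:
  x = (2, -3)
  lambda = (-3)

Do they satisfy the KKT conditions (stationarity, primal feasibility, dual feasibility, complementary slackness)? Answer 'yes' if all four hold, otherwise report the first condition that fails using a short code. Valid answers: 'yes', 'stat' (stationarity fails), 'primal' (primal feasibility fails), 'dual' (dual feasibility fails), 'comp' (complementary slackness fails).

Gradient of f: grad f(x) = Q x + c = (6, -6)
Constraint values g_i(x) = a_i^T x - b_i:
  g_1((2, -3)) = 0
Stationarity residual: grad f(x) + sum_i lambda_i a_i = (0, 0)
  -> stationarity OK
Primal feasibility (all g_i <= 0): OK
Dual feasibility (all lambda_i >= 0): FAILS
Complementary slackness (lambda_i * g_i(x) = 0 for all i): OK

Verdict: the first failing condition is dual_feasibility -> dual.

dual


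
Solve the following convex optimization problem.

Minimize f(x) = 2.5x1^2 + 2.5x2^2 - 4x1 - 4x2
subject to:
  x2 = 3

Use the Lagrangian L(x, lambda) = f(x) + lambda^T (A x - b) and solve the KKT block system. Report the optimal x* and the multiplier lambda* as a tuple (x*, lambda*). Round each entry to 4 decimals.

Form the Lagrangian:
  L(x, lambda) = (1/2) x^T Q x + c^T x + lambda^T (A x - b)
Stationarity (grad_x L = 0): Q x + c + A^T lambda = 0.
Primal feasibility: A x = b.

This gives the KKT block system:
  [ Q   A^T ] [ x     ]   [-c ]
  [ A    0  ] [ lambda ] = [ b ]

Solving the linear system:
  x*      = (0.8, 3)
  lambda* = (-11)
  f(x*)   = 8.9

x* = (0.8, 3), lambda* = (-11)


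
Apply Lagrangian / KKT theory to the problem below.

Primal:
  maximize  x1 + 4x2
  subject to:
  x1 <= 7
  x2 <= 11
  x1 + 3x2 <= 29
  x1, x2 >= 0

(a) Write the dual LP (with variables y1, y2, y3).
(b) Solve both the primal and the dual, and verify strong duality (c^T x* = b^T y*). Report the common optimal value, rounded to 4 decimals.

The standard primal-dual pair for 'max c^T x s.t. A x <= b, x >= 0' is:
  Dual:  min b^T y  s.t.  A^T y >= c,  y >= 0.

So the dual LP is:
  minimize  7y1 + 11y2 + 29y3
  subject to:
    y1 + y3 >= 1
    y2 + 3y3 >= 4
    y1, y2, y3 >= 0

Solving the primal: x* = (0, 9.6667).
  primal value c^T x* = 38.6667.
Solving the dual: y* = (0, 0, 1.3333).
  dual value b^T y* = 38.6667.
Strong duality: c^T x* = b^T y*. Confirmed.

38.6667


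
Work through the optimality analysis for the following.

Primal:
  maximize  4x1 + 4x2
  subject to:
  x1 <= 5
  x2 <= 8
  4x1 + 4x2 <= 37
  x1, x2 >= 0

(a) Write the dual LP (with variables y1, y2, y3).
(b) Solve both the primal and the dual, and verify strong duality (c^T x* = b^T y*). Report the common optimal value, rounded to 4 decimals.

The standard primal-dual pair for 'max c^T x s.t. A x <= b, x >= 0' is:
  Dual:  min b^T y  s.t.  A^T y >= c,  y >= 0.

So the dual LP is:
  minimize  5y1 + 8y2 + 37y3
  subject to:
    y1 + 4y3 >= 4
    y2 + 4y3 >= 4
    y1, y2, y3 >= 0

Solving the primal: x* = (1.25, 8).
  primal value c^T x* = 37.
Solving the dual: y* = (0, 0, 1).
  dual value b^T y* = 37.
Strong duality: c^T x* = b^T y*. Confirmed.

37


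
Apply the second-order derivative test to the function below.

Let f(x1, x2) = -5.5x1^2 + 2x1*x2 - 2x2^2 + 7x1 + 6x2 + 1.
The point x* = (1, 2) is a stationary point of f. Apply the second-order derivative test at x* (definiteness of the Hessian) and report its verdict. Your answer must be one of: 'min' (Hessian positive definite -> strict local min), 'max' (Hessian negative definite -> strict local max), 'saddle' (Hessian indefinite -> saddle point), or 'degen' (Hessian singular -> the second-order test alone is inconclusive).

Compute the Hessian H = grad^2 f:
  H = [[-11, 2], [2, -4]]
Verify stationarity: grad f(x*) = H x* + g = (0, 0).
Eigenvalues of H: -11.5311, -3.4689.
Both eigenvalues < 0, so H is negative definite -> x* is a strict local max.

max


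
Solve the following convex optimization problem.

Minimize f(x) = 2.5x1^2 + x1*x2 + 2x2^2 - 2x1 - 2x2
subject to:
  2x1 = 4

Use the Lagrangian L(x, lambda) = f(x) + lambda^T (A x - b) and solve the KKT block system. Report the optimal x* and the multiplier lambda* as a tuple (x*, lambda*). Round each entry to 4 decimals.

Form the Lagrangian:
  L(x, lambda) = (1/2) x^T Q x + c^T x + lambda^T (A x - b)
Stationarity (grad_x L = 0): Q x + c + A^T lambda = 0.
Primal feasibility: A x = b.

This gives the KKT block system:
  [ Q   A^T ] [ x     ]   [-c ]
  [ A    0  ] [ lambda ] = [ b ]

Solving the linear system:
  x*      = (2, 0)
  lambda* = (-4)
  f(x*)   = 6

x* = (2, 0), lambda* = (-4)


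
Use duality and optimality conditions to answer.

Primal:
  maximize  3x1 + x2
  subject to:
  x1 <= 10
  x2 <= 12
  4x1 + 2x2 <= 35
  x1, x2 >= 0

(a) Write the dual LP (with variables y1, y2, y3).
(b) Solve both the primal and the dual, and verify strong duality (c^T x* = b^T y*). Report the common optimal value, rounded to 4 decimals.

The standard primal-dual pair for 'max c^T x s.t. A x <= b, x >= 0' is:
  Dual:  min b^T y  s.t.  A^T y >= c,  y >= 0.

So the dual LP is:
  minimize  10y1 + 12y2 + 35y3
  subject to:
    y1 + 4y3 >= 3
    y2 + 2y3 >= 1
    y1, y2, y3 >= 0

Solving the primal: x* = (8.75, 0).
  primal value c^T x* = 26.25.
Solving the dual: y* = (0, 0, 0.75).
  dual value b^T y* = 26.25.
Strong duality: c^T x* = b^T y*. Confirmed.

26.25


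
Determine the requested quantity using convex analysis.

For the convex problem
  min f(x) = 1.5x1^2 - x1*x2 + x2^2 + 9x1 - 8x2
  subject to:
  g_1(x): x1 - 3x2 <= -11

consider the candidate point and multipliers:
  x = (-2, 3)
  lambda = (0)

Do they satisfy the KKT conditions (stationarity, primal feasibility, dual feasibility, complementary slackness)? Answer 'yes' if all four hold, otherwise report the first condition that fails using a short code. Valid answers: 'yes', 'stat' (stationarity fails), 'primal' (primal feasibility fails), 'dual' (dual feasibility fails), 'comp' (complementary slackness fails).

Gradient of f: grad f(x) = Q x + c = (0, 0)
Constraint values g_i(x) = a_i^T x - b_i:
  g_1((-2, 3)) = 0
Stationarity residual: grad f(x) + sum_i lambda_i a_i = (0, 0)
  -> stationarity OK
Primal feasibility (all g_i <= 0): OK
Dual feasibility (all lambda_i >= 0): OK
Complementary slackness (lambda_i * g_i(x) = 0 for all i): OK

Verdict: yes, KKT holds.

yes


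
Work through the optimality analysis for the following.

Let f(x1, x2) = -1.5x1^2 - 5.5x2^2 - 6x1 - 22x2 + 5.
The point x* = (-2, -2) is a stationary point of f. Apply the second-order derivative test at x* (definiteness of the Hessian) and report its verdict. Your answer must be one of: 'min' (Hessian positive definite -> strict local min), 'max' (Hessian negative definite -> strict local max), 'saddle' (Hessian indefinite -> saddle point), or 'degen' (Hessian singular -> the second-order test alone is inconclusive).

Compute the Hessian H = grad^2 f:
  H = [[-3, 0], [0, -11]]
Verify stationarity: grad f(x*) = H x* + g = (0, 0).
Eigenvalues of H: -11, -3.
Both eigenvalues < 0, so H is negative definite -> x* is a strict local max.

max


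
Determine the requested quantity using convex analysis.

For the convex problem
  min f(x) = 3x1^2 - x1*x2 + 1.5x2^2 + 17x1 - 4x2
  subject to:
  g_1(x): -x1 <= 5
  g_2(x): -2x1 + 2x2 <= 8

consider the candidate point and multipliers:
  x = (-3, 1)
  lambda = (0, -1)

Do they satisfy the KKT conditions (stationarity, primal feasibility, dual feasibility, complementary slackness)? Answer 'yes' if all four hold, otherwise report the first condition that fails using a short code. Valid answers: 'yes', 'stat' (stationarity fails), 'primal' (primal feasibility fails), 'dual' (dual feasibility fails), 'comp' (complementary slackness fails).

Gradient of f: grad f(x) = Q x + c = (-2, 2)
Constraint values g_i(x) = a_i^T x - b_i:
  g_1((-3, 1)) = -2
  g_2((-3, 1)) = 0
Stationarity residual: grad f(x) + sum_i lambda_i a_i = (0, 0)
  -> stationarity OK
Primal feasibility (all g_i <= 0): OK
Dual feasibility (all lambda_i >= 0): FAILS
Complementary slackness (lambda_i * g_i(x) = 0 for all i): OK

Verdict: the first failing condition is dual_feasibility -> dual.

dual


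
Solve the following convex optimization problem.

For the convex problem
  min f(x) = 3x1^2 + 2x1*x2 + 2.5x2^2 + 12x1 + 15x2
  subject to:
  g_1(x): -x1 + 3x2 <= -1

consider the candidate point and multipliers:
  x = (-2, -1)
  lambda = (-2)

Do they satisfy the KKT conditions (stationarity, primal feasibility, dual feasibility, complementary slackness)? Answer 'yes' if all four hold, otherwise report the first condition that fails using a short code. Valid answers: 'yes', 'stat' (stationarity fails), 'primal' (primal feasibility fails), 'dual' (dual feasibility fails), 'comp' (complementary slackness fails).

Gradient of f: grad f(x) = Q x + c = (-2, 6)
Constraint values g_i(x) = a_i^T x - b_i:
  g_1((-2, -1)) = 0
Stationarity residual: grad f(x) + sum_i lambda_i a_i = (0, 0)
  -> stationarity OK
Primal feasibility (all g_i <= 0): OK
Dual feasibility (all lambda_i >= 0): FAILS
Complementary slackness (lambda_i * g_i(x) = 0 for all i): OK

Verdict: the first failing condition is dual_feasibility -> dual.

dual


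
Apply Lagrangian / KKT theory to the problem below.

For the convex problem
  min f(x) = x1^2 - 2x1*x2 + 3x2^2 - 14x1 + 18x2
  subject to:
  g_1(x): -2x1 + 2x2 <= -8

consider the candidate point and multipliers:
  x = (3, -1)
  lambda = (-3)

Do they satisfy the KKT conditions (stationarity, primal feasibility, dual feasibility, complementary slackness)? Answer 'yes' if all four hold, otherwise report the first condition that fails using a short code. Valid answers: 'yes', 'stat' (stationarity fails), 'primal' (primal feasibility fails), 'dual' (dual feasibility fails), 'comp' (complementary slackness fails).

Gradient of f: grad f(x) = Q x + c = (-6, 6)
Constraint values g_i(x) = a_i^T x - b_i:
  g_1((3, -1)) = 0
Stationarity residual: grad f(x) + sum_i lambda_i a_i = (0, 0)
  -> stationarity OK
Primal feasibility (all g_i <= 0): OK
Dual feasibility (all lambda_i >= 0): FAILS
Complementary slackness (lambda_i * g_i(x) = 0 for all i): OK

Verdict: the first failing condition is dual_feasibility -> dual.

dual


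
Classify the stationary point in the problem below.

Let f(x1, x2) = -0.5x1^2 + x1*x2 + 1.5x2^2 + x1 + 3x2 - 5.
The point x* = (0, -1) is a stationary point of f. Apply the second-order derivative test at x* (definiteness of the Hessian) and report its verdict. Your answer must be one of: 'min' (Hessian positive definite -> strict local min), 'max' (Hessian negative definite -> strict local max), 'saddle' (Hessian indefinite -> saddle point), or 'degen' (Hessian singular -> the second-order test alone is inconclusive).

Compute the Hessian H = grad^2 f:
  H = [[-1, 1], [1, 3]]
Verify stationarity: grad f(x*) = H x* + g = (0, 0).
Eigenvalues of H: -1.2361, 3.2361.
Eigenvalues have mixed signs, so H is indefinite -> x* is a saddle point.

saddle


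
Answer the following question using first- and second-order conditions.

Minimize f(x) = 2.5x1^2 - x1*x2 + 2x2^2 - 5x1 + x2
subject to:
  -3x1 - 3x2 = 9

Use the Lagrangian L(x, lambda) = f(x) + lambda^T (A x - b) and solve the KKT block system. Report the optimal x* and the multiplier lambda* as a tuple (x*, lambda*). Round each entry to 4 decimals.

Form the Lagrangian:
  L(x, lambda) = (1/2) x^T Q x + c^T x + lambda^T (A x - b)
Stationarity (grad_x L = 0): Q x + c + A^T lambda = 0.
Primal feasibility: A x = b.

This gives the KKT block system:
  [ Q   A^T ] [ x     ]   [-c ]
  [ A    0  ] [ lambda ] = [ b ]

Solving the linear system:
  x*      = (-0.8182, -2.1818)
  lambda* = (-2.303)
  f(x*)   = 11.3182

x* = (-0.8182, -2.1818), lambda* = (-2.303)


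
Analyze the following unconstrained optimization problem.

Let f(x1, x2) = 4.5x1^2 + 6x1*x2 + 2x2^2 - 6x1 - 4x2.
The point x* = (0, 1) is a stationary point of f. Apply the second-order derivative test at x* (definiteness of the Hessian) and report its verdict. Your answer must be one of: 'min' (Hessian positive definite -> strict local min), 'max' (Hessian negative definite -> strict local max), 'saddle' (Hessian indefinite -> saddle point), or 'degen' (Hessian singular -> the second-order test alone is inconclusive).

Compute the Hessian H = grad^2 f:
  H = [[9, 6], [6, 4]]
Verify stationarity: grad f(x*) = H x* + g = (0, 0).
Eigenvalues of H: 0, 13.
H has a zero eigenvalue (singular; positive semidefinite but not definite), so H is neither positive definite, negative definite, nor indefinite. The second-order test alone is inconclusive -> degen.
(Indeed, f is constant along the null direction of H through x*, so x* is not a strict local extremum.)

degen


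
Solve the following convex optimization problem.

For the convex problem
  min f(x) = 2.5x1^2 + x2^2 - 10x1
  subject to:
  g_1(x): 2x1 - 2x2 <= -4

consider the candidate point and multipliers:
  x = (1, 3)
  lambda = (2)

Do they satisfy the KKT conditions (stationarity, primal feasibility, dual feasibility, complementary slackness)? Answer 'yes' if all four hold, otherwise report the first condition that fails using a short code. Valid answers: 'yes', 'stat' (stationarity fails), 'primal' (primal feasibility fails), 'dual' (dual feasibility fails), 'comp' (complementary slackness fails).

Gradient of f: grad f(x) = Q x + c = (-5, 6)
Constraint values g_i(x) = a_i^T x - b_i:
  g_1((1, 3)) = 0
Stationarity residual: grad f(x) + sum_i lambda_i a_i = (-1, 2)
  -> stationarity FAILS
Primal feasibility (all g_i <= 0): OK
Dual feasibility (all lambda_i >= 0): OK
Complementary slackness (lambda_i * g_i(x) = 0 for all i): OK

Verdict: the first failing condition is stationarity -> stat.

stat


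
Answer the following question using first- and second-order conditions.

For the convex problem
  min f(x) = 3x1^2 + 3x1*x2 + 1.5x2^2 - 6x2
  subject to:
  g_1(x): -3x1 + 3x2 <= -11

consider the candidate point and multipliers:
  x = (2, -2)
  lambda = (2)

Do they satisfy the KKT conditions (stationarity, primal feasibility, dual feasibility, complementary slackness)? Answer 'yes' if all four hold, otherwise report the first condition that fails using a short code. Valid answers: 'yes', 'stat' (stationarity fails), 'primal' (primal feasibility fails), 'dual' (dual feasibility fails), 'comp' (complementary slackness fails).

Gradient of f: grad f(x) = Q x + c = (6, -6)
Constraint values g_i(x) = a_i^T x - b_i:
  g_1((2, -2)) = -1
Stationarity residual: grad f(x) + sum_i lambda_i a_i = (0, 0)
  -> stationarity OK
Primal feasibility (all g_i <= 0): OK
Dual feasibility (all lambda_i >= 0): OK
Complementary slackness (lambda_i * g_i(x) = 0 for all i): FAILS

Verdict: the first failing condition is complementary_slackness -> comp.

comp


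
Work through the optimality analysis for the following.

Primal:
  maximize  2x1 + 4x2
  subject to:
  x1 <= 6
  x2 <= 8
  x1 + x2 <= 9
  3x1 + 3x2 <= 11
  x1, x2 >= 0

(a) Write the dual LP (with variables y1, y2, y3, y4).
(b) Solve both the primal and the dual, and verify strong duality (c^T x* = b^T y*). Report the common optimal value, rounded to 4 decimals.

The standard primal-dual pair for 'max c^T x s.t. A x <= b, x >= 0' is:
  Dual:  min b^T y  s.t.  A^T y >= c,  y >= 0.

So the dual LP is:
  minimize  6y1 + 8y2 + 9y3 + 11y4
  subject to:
    y1 + y3 + 3y4 >= 2
    y2 + y3 + 3y4 >= 4
    y1, y2, y3, y4 >= 0

Solving the primal: x* = (0, 3.6667).
  primal value c^T x* = 14.6667.
Solving the dual: y* = (0, 0, 0, 1.3333).
  dual value b^T y* = 14.6667.
Strong duality: c^T x* = b^T y*. Confirmed.

14.6667


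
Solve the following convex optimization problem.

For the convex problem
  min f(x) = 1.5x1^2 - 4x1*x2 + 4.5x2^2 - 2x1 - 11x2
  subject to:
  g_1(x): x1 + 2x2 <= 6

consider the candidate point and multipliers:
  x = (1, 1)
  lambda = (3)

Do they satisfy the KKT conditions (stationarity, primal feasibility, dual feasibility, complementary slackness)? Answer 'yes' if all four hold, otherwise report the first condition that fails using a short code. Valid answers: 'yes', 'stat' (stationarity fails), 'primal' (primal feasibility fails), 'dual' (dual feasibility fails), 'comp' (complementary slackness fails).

Gradient of f: grad f(x) = Q x + c = (-3, -6)
Constraint values g_i(x) = a_i^T x - b_i:
  g_1((1, 1)) = -3
Stationarity residual: grad f(x) + sum_i lambda_i a_i = (0, 0)
  -> stationarity OK
Primal feasibility (all g_i <= 0): OK
Dual feasibility (all lambda_i >= 0): OK
Complementary slackness (lambda_i * g_i(x) = 0 for all i): FAILS

Verdict: the first failing condition is complementary_slackness -> comp.

comp


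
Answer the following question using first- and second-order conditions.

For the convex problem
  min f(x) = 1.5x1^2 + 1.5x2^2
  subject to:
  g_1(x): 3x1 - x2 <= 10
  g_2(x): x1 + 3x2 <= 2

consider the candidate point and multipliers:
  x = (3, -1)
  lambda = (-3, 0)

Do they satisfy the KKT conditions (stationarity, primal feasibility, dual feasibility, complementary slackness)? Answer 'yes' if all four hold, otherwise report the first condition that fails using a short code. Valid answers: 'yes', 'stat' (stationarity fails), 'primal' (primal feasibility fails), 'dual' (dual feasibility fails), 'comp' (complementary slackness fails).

Gradient of f: grad f(x) = Q x + c = (9, -3)
Constraint values g_i(x) = a_i^T x - b_i:
  g_1((3, -1)) = 0
  g_2((3, -1)) = -2
Stationarity residual: grad f(x) + sum_i lambda_i a_i = (0, 0)
  -> stationarity OK
Primal feasibility (all g_i <= 0): OK
Dual feasibility (all lambda_i >= 0): FAILS
Complementary slackness (lambda_i * g_i(x) = 0 for all i): OK

Verdict: the first failing condition is dual_feasibility -> dual.

dual


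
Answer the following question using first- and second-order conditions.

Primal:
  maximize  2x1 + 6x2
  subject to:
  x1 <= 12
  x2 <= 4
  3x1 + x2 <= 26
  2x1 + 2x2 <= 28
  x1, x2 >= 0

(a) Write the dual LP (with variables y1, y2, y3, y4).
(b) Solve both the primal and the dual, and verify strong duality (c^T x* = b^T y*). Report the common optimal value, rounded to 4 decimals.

The standard primal-dual pair for 'max c^T x s.t. A x <= b, x >= 0' is:
  Dual:  min b^T y  s.t.  A^T y >= c,  y >= 0.

So the dual LP is:
  minimize  12y1 + 4y2 + 26y3 + 28y4
  subject to:
    y1 + 3y3 + 2y4 >= 2
    y2 + y3 + 2y4 >= 6
    y1, y2, y3, y4 >= 0

Solving the primal: x* = (7.3333, 4).
  primal value c^T x* = 38.6667.
Solving the dual: y* = (0, 5.3333, 0.6667, 0).
  dual value b^T y* = 38.6667.
Strong duality: c^T x* = b^T y*. Confirmed.

38.6667


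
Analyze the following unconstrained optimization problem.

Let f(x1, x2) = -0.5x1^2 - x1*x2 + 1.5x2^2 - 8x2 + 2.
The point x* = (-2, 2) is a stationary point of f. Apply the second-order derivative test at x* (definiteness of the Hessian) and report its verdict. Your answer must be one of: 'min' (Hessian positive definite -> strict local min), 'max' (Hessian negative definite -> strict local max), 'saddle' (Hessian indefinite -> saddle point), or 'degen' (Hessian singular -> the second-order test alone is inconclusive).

Compute the Hessian H = grad^2 f:
  H = [[-1, -1], [-1, 3]]
Verify stationarity: grad f(x*) = H x* + g = (0, 0).
Eigenvalues of H: -1.2361, 3.2361.
Eigenvalues have mixed signs, so H is indefinite -> x* is a saddle point.

saddle


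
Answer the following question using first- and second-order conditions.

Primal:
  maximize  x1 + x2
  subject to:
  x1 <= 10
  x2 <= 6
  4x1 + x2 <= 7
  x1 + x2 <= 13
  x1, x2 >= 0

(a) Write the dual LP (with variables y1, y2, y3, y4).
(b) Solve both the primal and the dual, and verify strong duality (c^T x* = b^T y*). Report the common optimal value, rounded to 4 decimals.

The standard primal-dual pair for 'max c^T x s.t. A x <= b, x >= 0' is:
  Dual:  min b^T y  s.t.  A^T y >= c,  y >= 0.

So the dual LP is:
  minimize  10y1 + 6y2 + 7y3 + 13y4
  subject to:
    y1 + 4y3 + y4 >= 1
    y2 + y3 + y4 >= 1
    y1, y2, y3, y4 >= 0

Solving the primal: x* = (0.25, 6).
  primal value c^T x* = 6.25.
Solving the dual: y* = (0, 0.75, 0.25, 0).
  dual value b^T y* = 6.25.
Strong duality: c^T x* = b^T y*. Confirmed.

6.25
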